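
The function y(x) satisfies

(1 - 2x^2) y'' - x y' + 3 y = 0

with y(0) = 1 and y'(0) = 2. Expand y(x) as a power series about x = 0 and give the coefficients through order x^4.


Ansatz: y(x) = sum_{n>=0} a_n x^n, so y'(x) = sum_{n>=1} n a_n x^(n-1) and y''(x) = sum_{n>=2} n(n-1) a_n x^(n-2).
Substitute into P(x) y'' + Q(x) y' + R(x) y = 0 with P(x) = 1 - 2x^2, Q(x) = -x, R(x) = 3, and match powers of x.
Initial conditions: a_0 = 1, a_1 = 2.
Setting the coefficient of each power of x to zero and solving order by order (substituting the coefficients already found):
  x^0: 2 a_2 + 3 a_0 = 0  ->  2 a_2 = -3 a_0 = -3  ->  a_2 = -3/2
  x^1: 6 a_3 + 2 a_1 = 0  ->  6 a_3 = -2 a_1 = -4  ->  a_3 = -2/3
  x^2: 12 a_4 - 3 a_2 = 0  ->  12 a_4 = 3 a_2 = -9/2  ->  a_4 = -3/8
Truncated series: y(x) = 1 + 2 x - (3/2) x^2 - (2/3) x^3 - (3/8) x^4 + O(x^5).

a_0 = 1; a_1 = 2; a_2 = -3/2; a_3 = -2/3; a_4 = -3/8


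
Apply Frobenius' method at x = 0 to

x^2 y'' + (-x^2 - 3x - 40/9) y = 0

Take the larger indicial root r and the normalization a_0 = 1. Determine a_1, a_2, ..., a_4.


Write in Frobenius form y'' + (p(x)/x) y' + (q(x)/x^2) y = 0:
  p(x) = 0,  q(x) = -x^2 - 3x - 40/9.
Indicial equation: r(r-1) + (0) r + (-40/9) = 0 -> roots r_1 = 8/3, r_2 = -5/3.
Take r = r_1 = 8/3. Let y(x) = x^r sum_{n>=0} a_n x^n with a_0 = 1.
Substitute y = x^r sum a_n x^n and match x^{r+n}. The recurrence is
  D(n) a_n - 3 a_{n-1} - 1 a_{n-2} = 0,  where D(n) = (r+n)(r+n-1) + (0)(r+n) + (-40/9).
  a_n = [3 a_{n-1} + 1 a_{n-2}] / D(n).
Since the indicial polynomial factors as (r - r_1)(r - r_2), D(n) = (r_1 + n - r_1)(r_1 + n - r_2) = n(n + 13/3).
Evaluating step by step (a_0 = 1):
  n = 1: D(1) = 1(1 + 13/3) = 16/3; numerator = 3(1) = 3; a_1 = (3)/(16/3) = 9/16
  n = 2: D(2) = 2(2 + 13/3) = 38/3; numerator = 3(9/16) + 1(1) = 43/16; a_2 = (43/16)/(38/3) = 129/608
  n = 3: D(3) = 3(3 + 13/3) = 22; numerator = 3(129/608) + 1(9/16) = 729/608; a_3 = (729/608)/(22) = 729/13376
  n = 4: D(4) = 4(4 + 13/3) = 100/3; numerator = 3(729/13376) + 1(129/608) = 5025/13376; a_4 = (5025/13376)/(100/3) = 603/53504

r = 8/3; a_0 = 1; a_1 = 9/16; a_2 = 129/608; a_3 = 729/13376; a_4 = 603/53504


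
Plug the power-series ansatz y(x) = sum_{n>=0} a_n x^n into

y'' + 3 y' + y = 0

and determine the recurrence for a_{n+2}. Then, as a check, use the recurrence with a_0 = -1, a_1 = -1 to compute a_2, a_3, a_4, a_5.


Substitute y = sum_n a_n x^n.
y''(x) has coefficient (n+2)(n+1) a_{n+2} at x^n;
3 y'(x) has coefficient 3 (n+1) a_{n+1} at x^n;
y(x) has coefficient 1 a_n at x^n.
Matching x^n: (n+2)(n+1) a_{n+2} + 3 (n+1) a_{n+1} + 1 a_n = 0.
Thus a_{n+2} = [-3 (n+1) a_{n+1} - 1 a_n] / ((n+1)(n+2)).

Check with a_0 = -1, a_1 = -1 (apply the recurrence for n = 0, 1, 2, 3): a_0 = -1, a_1 = -1, a_2 = 2, a_3 = -11/6, a_4 = 29/24, a_5 = -19/30.

a_(n+2) = [-3 (n+1) a_(n+1) - 1 a_n] / ((n+1)(n+2)); check: a_0 = -1, a_1 = -1, a_2 = 2, a_3 = -11/6, a_4 = 29/24, a_5 = -19/30


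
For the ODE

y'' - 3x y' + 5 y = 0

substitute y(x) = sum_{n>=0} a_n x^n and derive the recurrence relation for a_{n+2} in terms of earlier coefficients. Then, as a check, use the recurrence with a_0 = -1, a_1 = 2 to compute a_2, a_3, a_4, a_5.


Substitute y = sum_n a_n x^n.
y''(x) has coefficient (n+2)(n+1) a_{n+2} at x^n;
-3 x y'(x) has coefficient -3 n a_n at x^n (shift);
5 y(x) has coefficient 5 a_n at x^n.
Matching x^n: (n+2)(n+1) a_{n+2} + (-3n + 5) a_n = 0.
Thus a_{n+2} = (3n - 5) / ((n+1)(n+2)) * a_n.

Check with a_0 = -1, a_1 = 2 (apply the recurrence for n = 0, 1, 2, 3): a_0 = -1, a_1 = 2, a_2 = 5/2, a_3 = -2/3, a_4 = 5/24, a_5 = -2/15.

a_(n+2) = (3n - 5) / ((n+1)(n+2)) * a_n; check: a_0 = -1, a_1 = 2, a_2 = 5/2, a_3 = -2/3, a_4 = 5/24, a_5 = -2/15


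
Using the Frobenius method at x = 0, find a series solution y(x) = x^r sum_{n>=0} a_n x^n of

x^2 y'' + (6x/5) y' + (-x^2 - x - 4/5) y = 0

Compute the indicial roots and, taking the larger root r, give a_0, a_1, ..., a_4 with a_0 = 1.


Write in Frobenius form y'' + (p(x)/x) y' + (q(x)/x^2) y = 0:
  p(x) = 6/5,  q(x) = -x^2 - x - 4/5.
Indicial equation: r(r-1) + (6/5) r + (-4/5) = 0 -> roots r_1 = 4/5, r_2 = -1.
Take r = r_1 = 4/5. Let y(x) = x^r sum_{n>=0} a_n x^n with a_0 = 1.
Substitute y = x^r sum a_n x^n and match x^{r+n}. The recurrence is
  D(n) a_n - 1 a_{n-1} - 1 a_{n-2} = 0,  where D(n) = (r+n)(r+n-1) + (6/5)(r+n) + (-4/5).
  a_n = [1 a_{n-1} + 1 a_{n-2}] / D(n).
Since the indicial polynomial factors as (r - r_1)(r - r_2), D(n) = (r_1 + n - r_1)(r_1 + n - r_2) = n(n + 9/5).
Evaluating step by step (a_0 = 1):
  n = 1: D(1) = 1(1 + 9/5) = 14/5; numerator = 1(1) = 1; a_1 = (1)/(14/5) = 5/14
  n = 2: D(2) = 2(2 + 9/5) = 38/5; numerator = 1(5/14) + 1(1) = 19/14; a_2 = (19/14)/(38/5) = 5/28
  n = 3: D(3) = 3(3 + 9/5) = 72/5; numerator = 1(5/28) + 1(5/14) = 15/28; a_3 = (15/28)/(72/5) = 25/672
  n = 4: D(4) = 4(4 + 9/5) = 116/5; numerator = 1(25/672) + 1(5/28) = 145/672; a_4 = (145/672)/(116/5) = 25/2688

r = 4/5; a_0 = 1; a_1 = 5/14; a_2 = 5/28; a_3 = 25/672; a_4 = 25/2688


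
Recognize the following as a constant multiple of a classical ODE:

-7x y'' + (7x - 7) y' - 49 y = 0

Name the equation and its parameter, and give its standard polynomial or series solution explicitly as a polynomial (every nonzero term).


All three coefficients share the factor -7; dividing through by -7 gives  x y'' + (1 - x) y' + 7 y = 0.
This matches the Laguerre equation x y'' + (1 - x) y' + n y = 0 with n = 7; the polynomial solution is L_7(x).
With y = sum_k a_k x^k, matching x^k gives (k+1)k a_{k+1} + (k+1) a_{k+1} - k a_k + n a_k = 0, i.e. (k+1)^2 a_{k+1} = (k - n) a_k = (k - 7) a_k. The right side vanishes at k = 7, so the series terminates at degree 7.
Standard normalization L_n(0) = 1 gives a_0 = 1. Work upward with a_{k+1} = (k - 7) a_k / (k+1)^2:
  a_1 = (0 - 7)(1) / 1^2 = -7/1 = -7
  a_2 = (1 - 7)(-7) / 2^2 = 42/4 = 21/2
  a_3 = (2 - 7)(21/2) / 3^2 = (-105/2)/9 = -35/6
  a_4 = (3 - 7)(-35/6) / 4^2 = (70/3)/16 = 35/24
  a_5 = (4 - 7)(35/24) / 5^2 = (-35/8)/25 = -7/40
  a_6 = (5 - 7)(-7/40) / 6^2 = (7/20)/36 = 7/720
  a_7 = (6 - 7)(7/720) / 7^2 = (-7/720)/49 = -1/5040
Hence L_7(x) = -x^7/5040 + 7 x^6/720 - 7 x^5/40 + 35 x^4/24 - 35 x^3/6 + 21 x^2/2 - 7 x + 1.

L_7(x); series = -x^7/5040 + 7 x^6/720 - 7 x^5/40 + 35 x^4/24 - 35 x^3/6 + 21 x^2/2 - 7 x + 1


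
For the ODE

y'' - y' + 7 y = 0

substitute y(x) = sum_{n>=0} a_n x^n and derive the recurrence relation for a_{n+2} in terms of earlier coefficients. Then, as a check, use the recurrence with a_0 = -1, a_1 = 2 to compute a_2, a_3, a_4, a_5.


Substitute y = sum_n a_n x^n.
y''(x) has coefficient (n+2)(n+1) a_{n+2} at x^n;
-y'(x) has coefficient -(n+1) a_{n+1} at x^n;
7 y(x) has coefficient 7 a_n at x^n.
Matching x^n: (n+2)(n+1) a_{n+2} - (n+1) a_{n+1} + 7 a_n = 0.
Thus a_{n+2} = [(n+1) a_{n+1} - 7 a_n] / ((n+1)(n+2)).

Check with a_0 = -1, a_1 = 2 (apply the recurrence for n = 0, 1, 2, 3): a_0 = -1, a_1 = 2, a_2 = 9/2, a_3 = -5/6, a_4 = -17/6, a_5 = -11/40.

a_(n+2) = [(n+1) a_(n+1) - 7 a_n] / ((n+1)(n+2)); check: a_0 = -1, a_1 = 2, a_2 = 9/2, a_3 = -5/6, a_4 = -17/6, a_5 = -11/40


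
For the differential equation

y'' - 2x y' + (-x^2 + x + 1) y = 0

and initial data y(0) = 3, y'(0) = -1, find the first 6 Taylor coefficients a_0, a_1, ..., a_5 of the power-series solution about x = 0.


Ansatz: y(x) = sum_{n>=0} a_n x^n, so y'(x) = sum_{n>=1} n a_n x^(n-1) and y''(x) = sum_{n>=2} n(n-1) a_n x^(n-2).
Substitute into P(x) y'' + Q(x) y' + R(x) y = 0 with P(x) = 1, Q(x) = -2x, R(x) = -x^2 + x + 1, and match powers of x.
Initial conditions: a_0 = 3, a_1 = -1.
Setting the coefficient of each power of x to zero and solving order by order (substituting the coefficients already found):
  x^0: 2 a_2 + a_0 = 0  ->  2 a_2 = -a_0 = -3  ->  a_2 = -3/2
  x^1: 6 a_3 - a_1 + a_0 = 0  ->  6 a_3 = a_1 - a_0 = -4  ->  a_3 = -2/3
  x^2: 12 a_4 - 3 a_2 + a_1 - a_0 = 0  ->  12 a_4 = 3 a_2 - a_1 + a_0 = -1/2  ->  a_4 = -1/24
  x^3: 20 a_5 - 5 a_3 + a_2 - a_1 = 0  ->  20 a_5 = 5 a_3 - a_2 + a_1 = -17/6  ->  a_5 = -17/120
Truncated series: y(x) = 3 - x - (3/2) x^2 - (2/3) x^3 - (1/24) x^4 - (17/120) x^5 + O(x^6).

a_0 = 3; a_1 = -1; a_2 = -3/2; a_3 = -2/3; a_4 = -1/24; a_5 = -17/120


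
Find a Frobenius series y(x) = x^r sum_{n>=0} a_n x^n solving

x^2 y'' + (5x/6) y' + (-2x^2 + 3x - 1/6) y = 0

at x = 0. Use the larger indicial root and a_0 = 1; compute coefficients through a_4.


Write in Frobenius form y'' + (p(x)/x) y' + (q(x)/x^2) y = 0:
  p(x) = 5/6,  q(x) = -2x^2 + 3x - 1/6.
Indicial equation: r(r-1) + (5/6) r + (-1/6) = 0 -> roots r_1 = 1/2, r_2 = -1/3.
Take r = r_1 = 1/2. Let y(x) = x^r sum_{n>=0} a_n x^n with a_0 = 1.
Substitute y = x^r sum a_n x^n and match x^{r+n}. The recurrence is
  D(n) a_n + 3 a_{n-1} - 2 a_{n-2} = 0,  where D(n) = (r+n)(r+n-1) + (5/6)(r+n) + (-1/6).
  a_n = [-3 a_{n-1} + 2 a_{n-2}] / D(n).
Since the indicial polynomial factors as (r - r_1)(r - r_2), D(n) = (r_1 + n - r_1)(r_1 + n - r_2) = n(n + 5/6).
Evaluating step by step (a_0 = 1):
  n = 1: D(1) = 1(1 + 5/6) = 11/6; numerator = -3(1) = -3; a_1 = (-3)/(11/6) = -18/11
  n = 2: D(2) = 2(2 + 5/6) = 17/3; numerator = -3(-18/11) + 2(1) = 76/11; a_2 = (76/11)/(17/3) = 228/187
  n = 3: D(3) = 3(3 + 5/6) = 23/2; numerator = -3(228/187) + 2(-18/11) = -1296/187; a_3 = (-1296/187)/(23/2) = -2592/4301
  n = 4: D(4) = 4(4 + 5/6) = 58/3; numerator = -3(-2592/4301) + 2(228/187) = 18264/4301; a_4 = (18264/4301)/(58/3) = 27396/124729

r = 1/2; a_0 = 1; a_1 = -18/11; a_2 = 228/187; a_3 = -2592/4301; a_4 = 27396/124729


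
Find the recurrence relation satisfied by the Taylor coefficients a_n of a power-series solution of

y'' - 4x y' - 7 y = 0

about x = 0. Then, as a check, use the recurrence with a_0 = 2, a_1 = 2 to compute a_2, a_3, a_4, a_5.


Substitute y = sum_n a_n x^n.
y''(x) has coefficient (n+2)(n+1) a_{n+2} at x^n;
-4 x y'(x) has coefficient -4 n a_n at x^n (shift);
-7 y(x) has coefficient -7 a_n at x^n.
Matching x^n: (n+2)(n+1) a_{n+2} + (-4n - 7) a_n = 0.
Thus a_{n+2} = (4n + 7) / ((n+1)(n+2)) * a_n.

Check with a_0 = 2, a_1 = 2 (apply the recurrence for n = 0, 1, 2, 3): a_0 = 2, a_1 = 2, a_2 = 7, a_3 = 11/3, a_4 = 35/4, a_5 = 209/60.

a_(n+2) = (4n + 7) / ((n+1)(n+2)) * a_n; check: a_0 = 2, a_1 = 2, a_2 = 7, a_3 = 11/3, a_4 = 35/4, a_5 = 209/60


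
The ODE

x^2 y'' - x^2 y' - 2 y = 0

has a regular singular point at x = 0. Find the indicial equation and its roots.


Divide by x^2 to reach normal form y'' + P_1(x) y' + P_2(x) y = 0 with P_1(x) = -1 and P_2(x) = -2/x^2.
x = 0 is a singular point because the y-coefficient -2/x^2 has a pole at x = 0.
It is a regular singular point because x P_1(x) = p(x) = -x and x^2 P_2(x) = q(x) = -2 are polynomials, hence analytic at x = 0.
p(0) = 0,  q(0) = -2.
Indicial equation: r(r-1) + p(0) r + q(0) = 0, i.e. r^2 + (p(0) - 1) r + q(0) = 0, i.e. r^2 - 1 r - 2 = 0.
Discriminant: (-1)^2 - 4(-2) = 9, so r = (1 ± 3)/2.
Solving: r_1 = 2, r_2 = -1.

indicial: r^2 - 1 r - 2 = 0; roots r_1 = 2, r_2 = -1


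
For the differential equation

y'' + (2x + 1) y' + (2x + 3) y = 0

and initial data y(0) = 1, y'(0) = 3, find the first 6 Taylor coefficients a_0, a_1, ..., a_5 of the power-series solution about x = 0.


Ansatz: y(x) = sum_{n>=0} a_n x^n, so y'(x) = sum_{n>=1} n a_n x^(n-1) and y''(x) = sum_{n>=2} n(n-1) a_n x^(n-2).
Substitute into P(x) y'' + Q(x) y' + R(x) y = 0 with P(x) = 1, Q(x) = 2x + 1, R(x) = 2x + 3, and match powers of x.
Initial conditions: a_0 = 1, a_1 = 3.
Setting the coefficient of each power of x to zero and solving order by order (substituting the coefficients already found):
  x^0: 2 a_2 + a_1 + 3 a_0 = 0  ->  2 a_2 = -a_1 - 3 a_0 = -6  ->  a_2 = -3
  x^1: 6 a_3 + 2 a_2 + 5 a_1 + 2 a_0 = 0  ->  6 a_3 = -2 a_2 - 5 a_1 - 2 a_0 = -11  ->  a_3 = -11/6
  x^2: 12 a_4 + 3 a_3 + 7 a_2 + 2 a_1 = 0  ->  12 a_4 = -3 a_3 - 7 a_2 - 2 a_1 = 41/2  ->  a_4 = 41/24
  x^3: 20 a_5 + 4 a_4 + 9 a_3 + 2 a_2 = 0  ->  20 a_5 = -4 a_4 - 9 a_3 - 2 a_2 = 47/3  ->  a_5 = 47/60
Truncated series: y(x) = 1 + 3 x - 3 x^2 - (11/6) x^3 + (41/24) x^4 + (47/60) x^5 + O(x^6).

a_0 = 1; a_1 = 3; a_2 = -3; a_3 = -11/6; a_4 = 41/24; a_5 = 47/60


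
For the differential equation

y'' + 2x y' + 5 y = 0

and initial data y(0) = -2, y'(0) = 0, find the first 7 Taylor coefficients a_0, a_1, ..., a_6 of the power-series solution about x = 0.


Ansatz: y(x) = sum_{n>=0} a_n x^n, so y'(x) = sum_{n>=1} n a_n x^(n-1) and y''(x) = sum_{n>=2} n(n-1) a_n x^(n-2).
Substitute into P(x) y'' + Q(x) y' + R(x) y = 0 with P(x) = 1, Q(x) = 2x, R(x) = 5, and match powers of x.
Initial conditions: a_0 = -2, a_1 = 0.
Setting the coefficient of each power of x to zero and solving order by order (substituting the coefficients already found):
  x^0: 2 a_2 + 5 a_0 = 0  ->  2 a_2 = -5 a_0 = 10  ->  a_2 = 5
  x^1: 6 a_3 + 7 a_1 = 0  ->  6 a_3 = -7 a_1 = 0  ->  a_3 = 0
  x^2: 12 a_4 + 9 a_2 = 0  ->  12 a_4 = -9 a_2 = -45  ->  a_4 = -15/4
  x^3: 20 a_5 + 11 a_3 = 0  ->  20 a_5 = -11 a_3 = 0  ->  a_5 = 0
  x^4: 30 a_6 + 13 a_4 = 0  ->  30 a_6 = -13 a_4 = 195/4  ->  a_6 = 13/8
Truncated series: y(x) = -2 + 5 x^2 - (15/4) x^4 + (13/8) x^6 + O(x^7).

a_0 = -2; a_1 = 0; a_2 = 5; a_3 = 0; a_4 = -15/4; a_5 = 0; a_6 = 13/8


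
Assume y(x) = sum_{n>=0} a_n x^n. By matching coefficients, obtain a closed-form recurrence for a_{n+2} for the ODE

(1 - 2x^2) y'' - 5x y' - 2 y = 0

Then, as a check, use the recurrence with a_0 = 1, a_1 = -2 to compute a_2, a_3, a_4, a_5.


Substitute y = sum_n a_n x^n.
(1 - 2 x^2) y'' contributes (n+2)(n+1) a_{n+2} - 2 n(n-1) a_n at x^n.
-5 x y'(x) contributes -5 n a_n at x^n.
-2 y(x) contributes -2 a_n at x^n.
Matching x^n: (n+2)(n+1) a_{n+2} + (-2 n(n-1) - 5 n - 2) a_n = 0.
Thus a_{n+2} = (2 n(n-1) + 5 n + 2) / ((n+1)(n+2)) * a_n.

Check with a_0 = 1, a_1 = -2 (apply the recurrence for n = 0, 1, 2, 3): a_0 = 1, a_1 = -2, a_2 = 1, a_3 = -7/3, a_4 = 4/3, a_5 = -203/60.

a_(n+2) = (2 n(n-1) + 5 n + 2) / ((n+1)(n+2)) * a_n; check: a_0 = 1, a_1 = -2, a_2 = 1, a_3 = -7/3, a_4 = 4/3, a_5 = -203/60


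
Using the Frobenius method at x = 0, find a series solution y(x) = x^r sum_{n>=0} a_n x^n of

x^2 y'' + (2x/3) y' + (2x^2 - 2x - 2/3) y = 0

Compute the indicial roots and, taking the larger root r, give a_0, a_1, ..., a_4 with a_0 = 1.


Write in Frobenius form y'' + (p(x)/x) y' + (q(x)/x^2) y = 0:
  p(x) = 2/3,  q(x) = 2x^2 - 2x - 2/3.
Indicial equation: r(r-1) + (2/3) r + (-2/3) = 0 -> roots r_1 = 1, r_2 = -2/3.
Take r = r_1 = 1. Let y(x) = x^r sum_{n>=0} a_n x^n with a_0 = 1.
Substitute y = x^r sum a_n x^n and match x^{r+n}. The recurrence is
  D(n) a_n - 2 a_{n-1} + 2 a_{n-2} = 0,  where D(n) = (r+n)(r+n-1) + (2/3)(r+n) + (-2/3).
  a_n = [2 a_{n-1} - 2 a_{n-2}] / D(n).
Since the indicial polynomial factors as (r - r_1)(r - r_2), D(n) = (r_1 + n - r_1)(r_1 + n - r_2) = n(n + 5/3).
Evaluating step by step (a_0 = 1):
  n = 1: D(1) = 1(1 + 5/3) = 8/3; numerator = 2(1) = 2; a_1 = (2)/(8/3) = 3/4
  n = 2: D(2) = 2(2 + 5/3) = 22/3; numerator = 2(3/4) - 2(1) = -1/2; a_2 = (-1/2)/(22/3) = -3/44
  n = 3: D(3) = 3(3 + 5/3) = 14; numerator = 2(-3/44) - 2(3/4) = -18/11; a_3 = (-18/11)/(14) = -9/77
  n = 4: D(4) = 4(4 + 5/3) = 68/3; numerator = 2(-9/77) - 2(-3/44) = -15/154; a_4 = (-15/154)/(68/3) = -45/10472

r = 1; a_0 = 1; a_1 = 3/4; a_2 = -3/44; a_3 = -9/77; a_4 = -45/10472


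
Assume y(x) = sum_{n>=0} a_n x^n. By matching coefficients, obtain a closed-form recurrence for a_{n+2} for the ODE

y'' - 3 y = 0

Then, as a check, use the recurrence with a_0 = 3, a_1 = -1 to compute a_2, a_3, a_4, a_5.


Substitute y = sum_n a_n x^n into y'' + (const) y = 0.
y''(x) = sum_{n>=0} (n+2)(n+1) a_{n+2} x^n.
The ODE becomes sum_n [(n+2)(n+1) a_{n+2} - 3 a_n] x^n = 0.
Setting each coefficient to zero gives the recurrence:
  (n+2)(n+1) a_{n+2} - 3 a_n = 0,
  a_{n+2} = 3 / ((n+1)(n+2)) a_n.

Check with a_0 = 3, a_1 = -1 (apply the recurrence for n = 0, 1, 2, 3): a_0 = 3, a_1 = -1, a_2 = 9/2, a_3 = -1/2, a_4 = 9/8, a_5 = -3/40.

a_{n+2} = 3/((n+1)(n+2)) * a_n; check: a_0 = 3, a_1 = -1, a_2 = 9/2, a_3 = -1/2, a_4 = 9/8, a_5 = -3/40


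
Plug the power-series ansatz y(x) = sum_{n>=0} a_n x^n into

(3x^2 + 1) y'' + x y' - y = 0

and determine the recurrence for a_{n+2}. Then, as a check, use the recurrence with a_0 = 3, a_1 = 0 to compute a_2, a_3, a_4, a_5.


Substitute y = sum_n a_n x^n.
(1 + 3 x^2) y'' contributes (n+2)(n+1) a_{n+2} + 3 n(n-1) a_n at x^n.
x y'(x) contributes n a_n at x^n.
-y(x) contributes -1 a_n at x^n.
Matching x^n: (n+2)(n+1) a_{n+2} + (3 n(n-1) + n - 1) a_n = 0.
Thus a_{n+2} = (-3 n(n-1) - n + 1) / ((n+1)(n+2)) * a_n.

Check with a_0 = 3, a_1 = 0 (apply the recurrence for n = 0, 1, 2, 3): a_0 = 3, a_1 = 0, a_2 = 3/2, a_3 = 0, a_4 = -7/8, a_5 = 0.

a_(n+2) = (-3 n(n-1) - n + 1) / ((n+1)(n+2)) * a_n; check: a_0 = 3, a_1 = 0, a_2 = 3/2, a_3 = 0, a_4 = -7/8, a_5 = 0


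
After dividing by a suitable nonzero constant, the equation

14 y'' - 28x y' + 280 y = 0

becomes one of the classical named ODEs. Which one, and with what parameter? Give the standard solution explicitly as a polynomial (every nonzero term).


All three coefficients share the factor 14; dividing through by 14 gives  y'' - 2x y' + 20 y = 0.
This matches the Hermite equation y'' - 2x y' + 2n y = 0 with 2n = 20, so n = 10; the polynomial solution is H_10(x).
With y = sum_k a_k x^k, matching x^k gives (k+2)(k+1) a_{k+2} = 2(k - n) a_k = 2(k - 10) a_k. The right side vanishes at k = 10, so the series with the parity of 10 terminates at degree 10.
Standard normalization: leading coefficient of H_n is 2^n, so a_10 = 2^10 = 1024. Work downward with a_k = (k+1)(k+2) a_{k+2} / (2(k - n)):
  a_8 = (9)(10)(1024) / (2(8 - 10)) = 92160/(-4) = -23040
  a_6 = (7)(8)(-23040) / (2(6 - 10)) = -1290240/(-8) = 161280
  a_4 = (5)(6)(161280) / (2(4 - 10)) = 4838400/(-12) = -403200
  a_2 = (3)(4)(-403200) / (2(2 - 10)) = -4838400/(-16) = 302400
  a_0 = (1)(2)(302400) / (2(0 - 10)) = 604800/(-20) = -30240
Hence H_10(x) = 1024 x^10 - 23040 x^8 + 161280 x^6 - 403200 x^4 + 302400 x^2 - 30240.

H_10(x); series = 1024 x^10 - 23040 x^8 + 161280 x^6 - 403200 x^4 + 302400 x^2 - 30240


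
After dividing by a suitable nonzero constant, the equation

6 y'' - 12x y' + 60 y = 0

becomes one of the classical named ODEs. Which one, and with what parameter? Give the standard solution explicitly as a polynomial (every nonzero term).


All three coefficients share the factor 6; dividing through by 6 gives  y'' - 2x y' + 10 y = 0.
This matches the Hermite equation y'' - 2x y' + 2n y = 0 with 2n = 10, so n = 5; the polynomial solution is H_5(x).
With y = sum_k a_k x^k, matching x^k gives (k+2)(k+1) a_{k+2} = 2(k - n) a_k = 2(k - 5) a_k. The right side vanishes at k = 5, so the series with the parity of 5 terminates at degree 5.
Standard normalization: leading coefficient of H_n is 2^n, so a_5 = 2^5 = 32. Work downward with a_k = (k+1)(k+2) a_{k+2} / (2(k - n)):
  a_3 = (4)(5)(32) / (2(3 - 5)) = 640/(-4) = -160
  a_1 = (2)(3)(-160) / (2(1 - 5)) = -960/(-8) = 120
Hence H_5(x) = 32 x^5 - 160 x^3 + 120 x.

H_5(x); series = 32 x^5 - 160 x^3 + 120 x


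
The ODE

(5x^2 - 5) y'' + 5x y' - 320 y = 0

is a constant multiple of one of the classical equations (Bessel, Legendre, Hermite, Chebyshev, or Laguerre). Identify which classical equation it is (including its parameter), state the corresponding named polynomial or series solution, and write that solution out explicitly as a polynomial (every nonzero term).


All three coefficients share the factor -5; dividing through by -5 gives  (1 - x^2) y'' - x y' + 64 y = 0.
This matches the Chebyshev equation (1 - x^2) y'' - x y' + n^2 y = 0 (note the -x y' term, not -2x y') with n^2 = 64, so n = 8; the polynomial solution is T_8(x).
With y = sum_k a_k x^k, matching x^k gives (k+2)(k+1) a_{k+2} = (k^2 - n^2) a_k = (k - 8)(k + 8) a_k. The right side vanishes at k = 8, so the series with the parity of 8 terminates at degree 8.
Standard normalization: leading coefficient of T_n is 2^(n-1), so a_8 = 2^7 = 128. Work downward with a_k = (k+1)(k+2) a_{k+2} / ((k - 8)(k + 8)):
  a_6 = (7)(8)(128) / ((6 - 8)(6 + 8)) = 7168/(-28) = -256
  a_4 = (5)(6)(-256) / ((4 - 8)(4 + 8)) = -7680/(-48) = 160
  a_2 = (3)(4)(160) / ((2 - 8)(2 + 8)) = 1920/(-60) = -32
  a_0 = (1)(2)(-32) / ((0 - 8)(0 + 8)) = -64/(-64) = 1
Hence T_8(x) = 128 x^8 - 256 x^6 + 160 x^4 - 32 x^2 + 1.

T_8(x); series = 128 x^8 - 256 x^6 + 160 x^4 - 32 x^2 + 1


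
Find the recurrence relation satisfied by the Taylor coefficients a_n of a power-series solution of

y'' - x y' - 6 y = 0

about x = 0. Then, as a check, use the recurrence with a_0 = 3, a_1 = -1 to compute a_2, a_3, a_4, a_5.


Substitute y = sum_n a_n x^n.
y''(x) has coefficient (n+2)(n+1) a_{n+2} at x^n;
-x y'(x) has coefficient -n a_n at x^n (shift);
-6 y(x) has coefficient -6 a_n at x^n.
Matching x^n: (n+2)(n+1) a_{n+2} + (-n - 6) a_n = 0.
Thus a_{n+2} = (n + 6) / ((n+1)(n+2)) * a_n.

Check with a_0 = 3, a_1 = -1 (apply the recurrence for n = 0, 1, 2, 3): a_0 = 3, a_1 = -1, a_2 = 9, a_3 = -7/6, a_4 = 6, a_5 = -21/40.

a_(n+2) = (n + 6) / ((n+1)(n+2)) * a_n; check: a_0 = 3, a_1 = -1, a_2 = 9, a_3 = -7/6, a_4 = 6, a_5 = -21/40


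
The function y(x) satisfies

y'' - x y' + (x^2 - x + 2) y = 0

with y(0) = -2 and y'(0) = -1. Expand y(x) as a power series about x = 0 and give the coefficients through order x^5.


Ansatz: y(x) = sum_{n>=0} a_n x^n, so y'(x) = sum_{n>=1} n a_n x^(n-1) and y''(x) = sum_{n>=2} n(n-1) a_n x^(n-2).
Substitute into P(x) y'' + Q(x) y' + R(x) y = 0 with P(x) = 1, Q(x) = -x, R(x) = x^2 - x + 2, and match powers of x.
Initial conditions: a_0 = -2, a_1 = -1.
Setting the coefficient of each power of x to zero and solving order by order (substituting the coefficients already found):
  x^0: 2 a_2 + 2 a_0 = 0  ->  2 a_2 = -2 a_0 = 4  ->  a_2 = 2
  x^1: 6 a_3 + a_1 - a_0 = 0  ->  6 a_3 = -a_1 + a_0 = -1  ->  a_3 = -1/6
  x^2: 12 a_4 - a_1 + a_0 = 0  ->  12 a_4 = a_1 - a_0 = 1  ->  a_4 = 1/12
  x^3: 20 a_5 - a_3 - a_2 + a_1 = 0  ->  20 a_5 = a_3 + a_2 - a_1 = 17/6  ->  a_5 = 17/120
Truncated series: y(x) = -2 - x + 2 x^2 - (1/6) x^3 + (1/12) x^4 + (17/120) x^5 + O(x^6).

a_0 = -2; a_1 = -1; a_2 = 2; a_3 = -1/6; a_4 = 1/12; a_5 = 17/120


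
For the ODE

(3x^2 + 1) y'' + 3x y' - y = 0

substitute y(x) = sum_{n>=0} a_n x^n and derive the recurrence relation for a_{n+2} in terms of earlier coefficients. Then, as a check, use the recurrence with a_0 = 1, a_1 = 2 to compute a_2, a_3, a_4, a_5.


Substitute y = sum_n a_n x^n.
(1 + 3 x^2) y'' contributes (n+2)(n+1) a_{n+2} + 3 n(n-1) a_n at x^n.
3 x y'(x) contributes 3 n a_n at x^n.
-y(x) contributes -1 a_n at x^n.
Matching x^n: (n+2)(n+1) a_{n+2} + (3 n(n-1) + 3 n - 1) a_n = 0.
Thus a_{n+2} = (-3 n(n-1) - 3 n + 1) / ((n+1)(n+2)) * a_n.

Check with a_0 = 1, a_1 = 2 (apply the recurrence for n = 0, 1, 2, 3): a_0 = 1, a_1 = 2, a_2 = 1/2, a_3 = -2/3, a_4 = -11/24, a_5 = 13/15.

a_(n+2) = (-3 n(n-1) - 3 n + 1) / ((n+1)(n+2)) * a_n; check: a_0 = 1, a_1 = 2, a_2 = 1/2, a_3 = -2/3, a_4 = -11/24, a_5 = 13/15


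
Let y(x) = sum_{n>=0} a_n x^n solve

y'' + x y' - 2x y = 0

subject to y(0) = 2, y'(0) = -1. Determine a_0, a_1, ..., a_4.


Ansatz: y(x) = sum_{n>=0} a_n x^n, so y'(x) = sum_{n>=1} n a_n x^(n-1) and y''(x) = sum_{n>=2} n(n-1) a_n x^(n-2).
Substitute into P(x) y'' + Q(x) y' + R(x) y = 0 with P(x) = 1, Q(x) = x, R(x) = -2x, and match powers of x.
Initial conditions: a_0 = 2, a_1 = -1.
Setting the coefficient of each power of x to zero and solving order by order (substituting the coefficients already found):
  x^0: 2 a_2 = 0  ->  a_2 = 0
  x^1: 6 a_3 + a_1 - 2 a_0 = 0  ->  6 a_3 = -a_1 + 2 a_0 = 5  ->  a_3 = 5/6
  x^2: 12 a_4 + 2 a_2 - 2 a_1 = 0  ->  12 a_4 = -2 a_2 + 2 a_1 = -2  ->  a_4 = -1/6
Truncated series: y(x) = 2 - x + (5/6) x^3 - (1/6) x^4 + O(x^5).

a_0 = 2; a_1 = -1; a_2 = 0; a_3 = 5/6; a_4 = -1/6


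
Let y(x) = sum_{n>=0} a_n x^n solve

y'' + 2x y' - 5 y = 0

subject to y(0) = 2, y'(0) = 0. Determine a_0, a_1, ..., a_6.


Ansatz: y(x) = sum_{n>=0} a_n x^n, so y'(x) = sum_{n>=1} n a_n x^(n-1) and y''(x) = sum_{n>=2} n(n-1) a_n x^(n-2).
Substitute into P(x) y'' + Q(x) y' + R(x) y = 0 with P(x) = 1, Q(x) = 2x, R(x) = -5, and match powers of x.
Initial conditions: a_0 = 2, a_1 = 0.
Setting the coefficient of each power of x to zero and solving order by order (substituting the coefficients already found):
  x^0: 2 a_2 - 5 a_0 = 0  ->  2 a_2 = 5 a_0 = 10  ->  a_2 = 5
  x^1: 6 a_3 - 3 a_1 = 0  ->  6 a_3 = 3 a_1 = 0  ->  a_3 = 0
  x^2: 12 a_4 - a_2 = 0  ->  12 a_4 = a_2 = 5  ->  a_4 = 5/12
  x^3: 20 a_5 + a_3 = 0  ->  20 a_5 = -a_3 = 0  ->  a_5 = 0
  x^4: 30 a_6 + 3 a_4 = 0  ->  30 a_6 = -3 a_4 = -5/4  ->  a_6 = -1/24
Truncated series: y(x) = 2 + 5 x^2 + (5/12) x^4 - (1/24) x^6 + O(x^7).

a_0 = 2; a_1 = 0; a_2 = 5; a_3 = 0; a_4 = 5/12; a_5 = 0; a_6 = -1/24


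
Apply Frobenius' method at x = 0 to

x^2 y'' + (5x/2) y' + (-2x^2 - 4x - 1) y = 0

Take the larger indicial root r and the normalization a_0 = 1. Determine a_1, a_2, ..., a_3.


Write in Frobenius form y'' + (p(x)/x) y' + (q(x)/x^2) y = 0:
  p(x) = 5/2,  q(x) = -2x^2 - 4x - 1.
Indicial equation: r(r-1) + (5/2) r + (-1) = 0 -> roots r_1 = 1/2, r_2 = -2.
Take r = r_1 = 1/2. Let y(x) = x^r sum_{n>=0} a_n x^n with a_0 = 1.
Substitute y = x^r sum a_n x^n and match x^{r+n}. The recurrence is
  D(n) a_n - 4 a_{n-1} - 2 a_{n-2} = 0,  where D(n) = (r+n)(r+n-1) + (5/2)(r+n) + (-1).
  a_n = [4 a_{n-1} + 2 a_{n-2}] / D(n).
Since the indicial polynomial factors as (r - r_1)(r - r_2), D(n) = (r_1 + n - r_1)(r_1 + n - r_2) = n(n + 5/2).
Evaluating step by step (a_0 = 1):
  n = 1: D(1) = 1(1 + 5/2) = 7/2; numerator = 4(1) = 4; a_1 = (4)/(7/2) = 8/7
  n = 2: D(2) = 2(2 + 5/2) = 9; numerator = 4(8/7) + 2(1) = 46/7; a_2 = (46/7)/(9) = 46/63
  n = 3: D(3) = 3(3 + 5/2) = 33/2; numerator = 4(46/63) + 2(8/7) = 328/63; a_3 = (328/63)/(33/2) = 656/2079

r = 1/2; a_0 = 1; a_1 = 8/7; a_2 = 46/63; a_3 = 656/2079


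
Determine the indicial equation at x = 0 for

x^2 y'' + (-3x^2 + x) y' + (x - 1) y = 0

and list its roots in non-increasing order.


Divide by x^2 to reach normal form y'' + P_1(x) y' + P_2(x) y = 0 with P_1(x) = -3 + 1/x and P_2(x) = 1/x - 1/x^2.
x = 0 is a singular point because the y'-coefficient -3 + 1/x has a pole at x = 0 and the y-coefficient 1/x - 1/x^2 has a pole at x = 0.
It is a regular singular point because x P_1(x) = p(x) = 1 - 3x and x^2 P_2(x) = q(x) = x - 1 are polynomials, hence analytic at x = 0.
p(0) = 1,  q(0) = -1.
Indicial equation: r(r-1) + p(0) r + q(0) = 0, i.e. r^2 + (p(0) - 1) r + q(0) = 0, i.e. r^2 - 1 = 0.
Discriminant: (0)^2 - 4(-1) = 4, so r = (0 ± 2)/2.
Solving: r_1 = 1, r_2 = -1.

indicial: r^2 - 1 = 0; roots r_1 = 1, r_2 = -1


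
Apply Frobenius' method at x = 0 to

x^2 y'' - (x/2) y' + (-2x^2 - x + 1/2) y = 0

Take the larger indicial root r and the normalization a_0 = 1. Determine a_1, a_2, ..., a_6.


Write in Frobenius form y'' + (p(x)/x) y' + (q(x)/x^2) y = 0:
  p(x) = -1/2,  q(x) = -2x^2 - x + 1/2.
Indicial equation: r(r-1) + (-1/2) r + (1/2) = 0 -> roots r_1 = 1, r_2 = 1/2.
Take r = r_1 = 1. Let y(x) = x^r sum_{n>=0} a_n x^n with a_0 = 1.
Substitute y = x^r sum a_n x^n and match x^{r+n}. The recurrence is
  D(n) a_n - 1 a_{n-1} - 2 a_{n-2} = 0,  where D(n) = (r+n)(r+n-1) + (-1/2)(r+n) + (1/2).
  a_n = [1 a_{n-1} + 2 a_{n-2}] / D(n).
Since the indicial polynomial factors as (r - r_1)(r - r_2), D(n) = (r_1 + n - r_1)(r_1 + n - r_2) = n(n + 1/2).
Evaluating step by step (a_0 = 1):
  n = 1: D(1) = 1(1 + 1/2) = 3/2; numerator = 1(1) = 1; a_1 = (1)/(3/2) = 2/3
  n = 2: D(2) = 2(2 + 1/2) = 5; numerator = 1(2/3) + 2(1) = 8/3; a_2 = (8/3)/(5) = 8/15
  n = 3: D(3) = 3(3 + 1/2) = 21/2; numerator = 1(8/15) + 2(2/3) = 28/15; a_3 = (28/15)/(21/2) = 8/45
  n = 4: D(4) = 4(4 + 1/2) = 18; numerator = 1(8/45) + 2(8/15) = 56/45; a_4 = (56/45)/(18) = 28/405
  n = 5: D(5) = 5(5 + 1/2) = 55/2; numerator = 1(28/405) + 2(8/45) = 172/405; a_5 = (172/405)/(55/2) = 344/22275
  n = 6: D(6) = 6(6 + 1/2) = 39; numerator = 1(344/22275) + 2(28/405) = 3424/22275; a_6 = (3424/22275)/(39) = 3424/868725

r = 1; a_0 = 1; a_1 = 2/3; a_2 = 8/15; a_3 = 8/45; a_4 = 28/405; a_5 = 344/22275; a_6 = 3424/868725


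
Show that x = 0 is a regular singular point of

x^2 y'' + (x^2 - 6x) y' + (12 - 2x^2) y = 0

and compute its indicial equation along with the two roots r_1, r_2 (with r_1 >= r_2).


Divide by x^2 to reach normal form y'' + P_1(x) y' + P_2(x) y = 0 with P_1(x) = 1 - 6/x and P_2(x) = -2 + 12/x^2.
x = 0 is a singular point because the y'-coefficient 1 - 6/x has a pole at x = 0 and the y-coefficient -2 + 12/x^2 has a pole at x = 0.
It is a regular singular point because x P_1(x) = p(x) = x - 6 and x^2 P_2(x) = q(x) = 12 - 2x^2 are polynomials, hence analytic at x = 0.
p(0) = -6,  q(0) = 12.
Indicial equation: r(r-1) + p(0) r + q(0) = 0, i.e. r^2 + (p(0) - 1) r + q(0) = 0, i.e. r^2 - 7 r + 12 = 0.
Discriminant: (-7)^2 - 4(12) = 1, so r = (7 ± 1)/2.
Solving: r_1 = 4, r_2 = 3.

indicial: r^2 - 7 r + 12 = 0; roots r_1 = 4, r_2 = 3


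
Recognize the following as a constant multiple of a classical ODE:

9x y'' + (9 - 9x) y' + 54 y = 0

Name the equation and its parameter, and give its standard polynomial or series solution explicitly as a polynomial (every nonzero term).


All three coefficients share the factor 9; dividing through by 9 gives  x y'' + (1 - x) y' + 6 y = 0.
This matches the Laguerre equation x y'' + (1 - x) y' + n y = 0 with n = 6; the polynomial solution is L_6(x).
With y = sum_k a_k x^k, matching x^k gives (k+1)k a_{k+1} + (k+1) a_{k+1} - k a_k + n a_k = 0, i.e. (k+1)^2 a_{k+1} = (k - n) a_k = (k - 6) a_k. The right side vanishes at k = 6, so the series terminates at degree 6.
Standard normalization L_n(0) = 1 gives a_0 = 1. Work upward with a_{k+1} = (k - 6) a_k / (k+1)^2:
  a_1 = (0 - 6)(1) / 1^2 = -6/1 = -6
  a_2 = (1 - 6)(-6) / 2^2 = 30/4 = 15/2
  a_3 = (2 - 6)(15/2) / 3^2 = -30/9 = -10/3
  a_4 = (3 - 6)(-10/3) / 4^2 = 10/16 = 5/8
  a_5 = (4 - 6)(5/8) / 5^2 = (-5/4)/25 = -1/20
  a_6 = (5 - 6)(-1/20) / 6^2 = (1/20)/36 = 1/720
Hence L_6(x) = x^6/720 - x^5/20 + 5 x^4/8 - 10 x^3/3 + 15 x^2/2 - 6 x + 1.

L_6(x); series = x^6/720 - x^5/20 + 5 x^4/8 - 10 x^3/3 + 15 x^2/2 - 6 x + 1


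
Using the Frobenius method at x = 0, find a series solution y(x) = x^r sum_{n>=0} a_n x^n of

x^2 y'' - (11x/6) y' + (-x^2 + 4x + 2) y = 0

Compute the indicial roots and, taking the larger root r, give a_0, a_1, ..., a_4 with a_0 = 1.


Write in Frobenius form y'' + (p(x)/x) y' + (q(x)/x^2) y = 0:
  p(x) = -11/6,  q(x) = -x^2 + 4x + 2.
Indicial equation: r(r-1) + (-11/6) r + (2) = 0 -> roots r_1 = 3/2, r_2 = 4/3.
Take r = r_1 = 3/2. Let y(x) = x^r sum_{n>=0} a_n x^n with a_0 = 1.
Substitute y = x^r sum a_n x^n and match x^{r+n}. The recurrence is
  D(n) a_n + 4 a_{n-1} - 1 a_{n-2} = 0,  where D(n) = (r+n)(r+n-1) + (-11/6)(r+n) + (2).
  a_n = [-4 a_{n-1} + 1 a_{n-2}] / D(n).
Since the indicial polynomial factors as (r - r_1)(r - r_2), D(n) = (r_1 + n - r_1)(r_1 + n - r_2) = n(n + 1/6).
Evaluating step by step (a_0 = 1):
  n = 1: D(1) = 1(1 + 1/6) = 7/6; numerator = -4(1) = -4; a_1 = (-4)/(7/6) = -24/7
  n = 2: D(2) = 2(2 + 1/6) = 13/3; numerator = -4(-24/7) + 1(1) = 103/7; a_2 = (103/7)/(13/3) = 309/91
  n = 3: D(3) = 3(3 + 1/6) = 19/2; numerator = -4(309/91) + 1(-24/7) = -1548/91; a_3 = (-1548/91)/(19/2) = -3096/1729
  n = 4: D(4) = 4(4 + 1/6) = 50/3; numerator = -4(-3096/1729) + 1(309/91) = 18255/1729; a_4 = (18255/1729)/(50/3) = 10953/17290

r = 3/2; a_0 = 1; a_1 = -24/7; a_2 = 309/91; a_3 = -3096/1729; a_4 = 10953/17290


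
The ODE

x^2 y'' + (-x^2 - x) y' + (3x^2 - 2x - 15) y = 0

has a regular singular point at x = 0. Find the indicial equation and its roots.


Divide by x^2 to reach normal form y'' + P_1(x) y' + P_2(x) y = 0 with P_1(x) = -1 - 1/x and P_2(x) = 3 - 2/x - 15/x^2.
x = 0 is a singular point because the y'-coefficient -1 - 1/x has a pole at x = 0 and the y-coefficient 3 - 2/x - 15/x^2 has a pole at x = 0.
It is a regular singular point because x P_1(x) = p(x) = -x - 1 and x^2 P_2(x) = q(x) = 3x^2 - 2x - 15 are polynomials, hence analytic at x = 0.
p(0) = -1,  q(0) = -15.
Indicial equation: r(r-1) + p(0) r + q(0) = 0, i.e. r^2 + (p(0) - 1) r + q(0) = 0, i.e. r^2 - 2 r - 15 = 0.
Discriminant: (-2)^2 - 4(-15) = 64, so r = (2 ± 8)/2.
Solving: r_1 = 5, r_2 = -3.

indicial: r^2 - 2 r - 15 = 0; roots r_1 = 5, r_2 = -3


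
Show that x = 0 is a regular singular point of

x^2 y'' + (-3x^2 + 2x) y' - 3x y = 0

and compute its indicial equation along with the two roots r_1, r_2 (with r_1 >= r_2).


Divide by x^2 to reach normal form y'' + P_1(x) y' + P_2(x) y = 0 with P_1(x) = -3 + 2/x and P_2(x) = -3/x.
x = 0 is a singular point because the y'-coefficient -3 + 2/x has a pole at x = 0 and the y-coefficient -3/x has a pole at x = 0.
It is a regular singular point because x P_1(x) = p(x) = 2 - 3x and x^2 P_2(x) = q(x) = -3x are polynomials, hence analytic at x = 0.
p(0) = 2,  q(0) = 0.
Indicial equation: r(r-1) + p(0) r + q(0) = 0, i.e. r^2 + (p(0) - 1) r + q(0) = 0, i.e. r^2 + 1 r = 0.
Discriminant: (1)^2 - 4(0) = 1, so r = (-1 ± 1)/2.
Solving: r_1 = 0, r_2 = -1.

indicial: r^2 + 1 r = 0; roots r_1 = 0, r_2 = -1


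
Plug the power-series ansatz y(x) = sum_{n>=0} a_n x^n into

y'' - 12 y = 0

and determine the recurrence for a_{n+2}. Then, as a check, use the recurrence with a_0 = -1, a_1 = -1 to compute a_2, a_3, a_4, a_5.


Substitute y = sum_n a_n x^n into y'' + (const) y = 0.
y''(x) = sum_{n>=0} (n+2)(n+1) a_{n+2} x^n.
The ODE becomes sum_n [(n+2)(n+1) a_{n+2} - 12 a_n] x^n = 0.
Setting each coefficient to zero gives the recurrence:
  (n+2)(n+1) a_{n+2} - 12 a_n = 0,
  a_{n+2} = 12 / ((n+1)(n+2)) a_n.

Check with a_0 = -1, a_1 = -1 (apply the recurrence for n = 0, 1, 2, 3): a_0 = -1, a_1 = -1, a_2 = -6, a_3 = -2, a_4 = -6, a_5 = -6/5.

a_{n+2} = 12/((n+1)(n+2)) * a_n; check: a_0 = -1, a_1 = -1, a_2 = -6, a_3 = -2, a_4 = -6, a_5 = -6/5


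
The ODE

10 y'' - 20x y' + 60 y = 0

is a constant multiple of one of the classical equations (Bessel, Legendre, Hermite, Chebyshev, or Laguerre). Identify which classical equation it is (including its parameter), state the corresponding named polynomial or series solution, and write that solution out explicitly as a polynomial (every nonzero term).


All three coefficients share the factor 10; dividing through by 10 gives  y'' - 2x y' + 6 y = 0.
This matches the Hermite equation y'' - 2x y' + 2n y = 0 with 2n = 6, so n = 3; the polynomial solution is H_3(x).
With y = sum_k a_k x^k, matching x^k gives (k+2)(k+1) a_{k+2} = 2(k - n) a_k = 2(k - 3) a_k. The right side vanishes at k = 3, so the series with the parity of 3 terminates at degree 3.
Standard normalization: leading coefficient of H_n is 2^n, so a_3 = 2^3 = 8. Work downward with a_k = (k+1)(k+2) a_{k+2} / (2(k - n)):
  a_1 = (2)(3)(8) / (2(1 - 3)) = 48/(-4) = -12
Hence H_3(x) = 8 x^3 - 12 x.

H_3(x); series = 8 x^3 - 12 x


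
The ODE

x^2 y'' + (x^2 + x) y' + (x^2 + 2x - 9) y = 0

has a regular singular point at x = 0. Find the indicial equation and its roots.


Divide by x^2 to reach normal form y'' + P_1(x) y' + P_2(x) y = 0 with P_1(x) = 1 + 1/x and P_2(x) = 1 + 2/x - 9/x^2.
x = 0 is a singular point because the y'-coefficient 1 + 1/x has a pole at x = 0 and the y-coefficient 1 + 2/x - 9/x^2 has a pole at x = 0.
It is a regular singular point because x P_1(x) = p(x) = x + 1 and x^2 P_2(x) = q(x) = x^2 + 2x - 9 are polynomials, hence analytic at x = 0.
p(0) = 1,  q(0) = -9.
Indicial equation: r(r-1) + p(0) r + q(0) = 0, i.e. r^2 + (p(0) - 1) r + q(0) = 0, i.e. r^2 - 9 = 0.
Discriminant: (0)^2 - 4(-9) = 36, so r = (0 ± 6)/2.
Solving: r_1 = 3, r_2 = -3.

indicial: r^2 - 9 = 0; roots r_1 = 3, r_2 = -3


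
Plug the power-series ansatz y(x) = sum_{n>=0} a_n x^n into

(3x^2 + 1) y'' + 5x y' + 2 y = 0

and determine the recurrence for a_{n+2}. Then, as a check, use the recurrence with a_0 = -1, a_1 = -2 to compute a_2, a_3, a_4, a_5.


Substitute y = sum_n a_n x^n.
(1 + 3 x^2) y'' contributes (n+2)(n+1) a_{n+2} + 3 n(n-1) a_n at x^n.
5 x y'(x) contributes 5 n a_n at x^n.
2 y(x) contributes 2 a_n at x^n.
Matching x^n: (n+2)(n+1) a_{n+2} + (3 n(n-1) + 5 n + 2) a_n = 0.
Thus a_{n+2} = (-3 n(n-1) - 5 n - 2) / ((n+1)(n+2)) * a_n.

Check with a_0 = -1, a_1 = -2 (apply the recurrence for n = 0, 1, 2, 3): a_0 = -1, a_1 = -2, a_2 = 1, a_3 = 7/3, a_4 = -3/2, a_5 = -49/12.

a_(n+2) = (-3 n(n-1) - 5 n - 2) / ((n+1)(n+2)) * a_n; check: a_0 = -1, a_1 = -2, a_2 = 1, a_3 = 7/3, a_4 = -3/2, a_5 = -49/12


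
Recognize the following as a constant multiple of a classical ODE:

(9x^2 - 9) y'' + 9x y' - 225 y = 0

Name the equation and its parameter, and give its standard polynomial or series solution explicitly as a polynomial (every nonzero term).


All three coefficients share the factor -9; dividing through by -9 gives  (1 - x^2) y'' - x y' + 25 y = 0.
This matches the Chebyshev equation (1 - x^2) y'' - x y' + n^2 y = 0 (note the -x y' term, not -2x y') with n^2 = 25, so n = 5; the polynomial solution is T_5(x).
With y = sum_k a_k x^k, matching x^k gives (k+2)(k+1) a_{k+2} = (k^2 - n^2) a_k = (k - 5)(k + 5) a_k. The right side vanishes at k = 5, so the series with the parity of 5 terminates at degree 5.
Standard normalization: leading coefficient of T_n is 2^(n-1), so a_5 = 2^4 = 16. Work downward with a_k = (k+1)(k+2) a_{k+2} / ((k - 5)(k + 5)):
  a_3 = (4)(5)(16) / ((3 - 5)(3 + 5)) = 320/(-16) = -20
  a_1 = (2)(3)(-20) / ((1 - 5)(1 + 5)) = -120/(-24) = 5
Hence T_5(x) = 16 x^5 - 20 x^3 + 5 x.

T_5(x); series = 16 x^5 - 20 x^3 + 5 x


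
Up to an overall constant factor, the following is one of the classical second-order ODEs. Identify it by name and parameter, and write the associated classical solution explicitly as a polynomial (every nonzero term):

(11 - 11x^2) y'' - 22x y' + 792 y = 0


All three coefficients share the factor 11; dividing through by 11 gives  (1 - x^2) y'' - 2x y' + 72 y = 0.
This matches the Legendre equation (1 - x^2) y'' - 2x y' + n(n+1) y = 0 (note the -2x y' term) with n(n+1) = 72, so n = 8; the polynomial solution is P_8(x).
With y = sum_k a_k x^k, matching x^k gives (k+2)(k+1) a_{k+2} = [k(k+1) - n(n+1)] a_k = (k - 8)(k + 9) a_k. The right side vanishes at k = 8, so the series with the parity of 8 terminates at degree 8.
Standard normalization (P_n(1) = 1): leading coefficient (2n)!/(2^n (n!)^2) = 20922789888000/(256*1625702400) = 6435/128, so a_8 = 6435/128. Work downward with a_k = (k+1)(k+2) a_{k+2} / ((k - 8)(k + 9)):
  a_6 = (7)(8)(6435/128) / ((6 - 8)(6 + 9)) = (45045/16)/(-30) = -3003/32
  a_4 = (5)(6)(-3003/32) / ((4 - 8)(4 + 9)) = (-45045/16)/(-52) = 3465/64
  a_2 = (3)(4)(3465/64) / ((2 - 8)(2 + 9)) = (10395/16)/(-66) = -315/32
  a_0 = (1)(2)(-315/32) / ((0 - 8)(0 + 9)) = (-315/16)/(-72) = 35/128
Hence P_8(x) = 6435 x^8/128 - 3003 x^6/32 + 3465 x^4/64 - 315 x^2/32 + 35/128.

P_8(x); series = 6435 x^8/128 - 3003 x^6/32 + 3465 x^4/64 - 315 x^2/32 + 35/128


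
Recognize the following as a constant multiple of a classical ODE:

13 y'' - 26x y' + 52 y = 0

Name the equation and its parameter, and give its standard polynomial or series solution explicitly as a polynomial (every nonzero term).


All three coefficients share the factor 13; dividing through by 13 gives  y'' - 2x y' + 4 y = 0.
This matches the Hermite equation y'' - 2x y' + 2n y = 0 with 2n = 4, so n = 2; the polynomial solution is H_2(x).
With y = sum_k a_k x^k, matching x^k gives (k+2)(k+1) a_{k+2} = 2(k - n) a_k = 2(k - 2) a_k. The right side vanishes at k = 2, so the series with the parity of 2 terminates at degree 2.
Standard normalization: leading coefficient of H_n is 2^n, so a_2 = 2^2 = 4. Work downward with a_k = (k+1)(k+2) a_{k+2} / (2(k - n)):
  a_0 = (1)(2)(4) / (2(0 - 2)) = 8/(-4) = -2
Hence H_2(x) = 4 x^2 - 2.

H_2(x); series = 4 x^2 - 2


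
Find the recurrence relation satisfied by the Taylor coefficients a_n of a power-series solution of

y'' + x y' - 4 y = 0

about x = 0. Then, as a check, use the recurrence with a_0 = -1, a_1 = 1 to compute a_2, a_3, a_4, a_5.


Substitute y = sum_n a_n x^n.
y''(x) has coefficient (n+2)(n+1) a_{n+2} at x^n;
x y'(x) has coefficient n a_n at x^n (shift);
-4 y(x) has coefficient -4 a_n at x^n.
Matching x^n: (n+2)(n+1) a_{n+2} + (n - 4) a_n = 0.
Thus a_{n+2} = (-n + 4) / ((n+1)(n+2)) * a_n.

Check with a_0 = -1, a_1 = 1 (apply the recurrence for n = 0, 1, 2, 3): a_0 = -1, a_1 = 1, a_2 = -2, a_3 = 1/2, a_4 = -1/3, a_5 = 1/40.

a_(n+2) = (-n + 4) / ((n+1)(n+2)) * a_n; check: a_0 = -1, a_1 = 1, a_2 = -2, a_3 = 1/2, a_4 = -1/3, a_5 = 1/40
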